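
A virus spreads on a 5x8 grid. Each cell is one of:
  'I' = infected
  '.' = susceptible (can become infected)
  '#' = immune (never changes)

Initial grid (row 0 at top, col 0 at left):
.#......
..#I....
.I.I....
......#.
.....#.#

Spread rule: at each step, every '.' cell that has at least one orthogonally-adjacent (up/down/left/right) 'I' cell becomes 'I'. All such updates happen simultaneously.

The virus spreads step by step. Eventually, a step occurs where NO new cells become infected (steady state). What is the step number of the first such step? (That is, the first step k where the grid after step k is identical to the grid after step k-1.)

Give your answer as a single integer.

Step 0 (initial): 3 infected
Step 1: +8 new -> 11 infected
Step 2: +10 new -> 21 infected
Step 3: +8 new -> 29 infected
Step 4: +3 new -> 32 infected
Step 5: +2 new -> 34 infected
Step 6: +0 new -> 34 infected

Answer: 6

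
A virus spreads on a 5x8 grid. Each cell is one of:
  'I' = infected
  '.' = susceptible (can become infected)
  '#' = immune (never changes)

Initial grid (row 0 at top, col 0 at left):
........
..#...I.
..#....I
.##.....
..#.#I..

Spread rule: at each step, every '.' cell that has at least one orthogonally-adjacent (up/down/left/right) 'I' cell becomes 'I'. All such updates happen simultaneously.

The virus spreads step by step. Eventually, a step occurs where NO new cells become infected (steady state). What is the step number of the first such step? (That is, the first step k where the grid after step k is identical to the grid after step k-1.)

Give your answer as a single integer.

Step 0 (initial): 3 infected
Step 1: +7 new -> 10 infected
Step 2: +7 new -> 17 infected
Step 3: +4 new -> 21 infected
Step 4: +3 new -> 24 infected
Step 5: +1 new -> 25 infected
Step 6: +1 new -> 26 infected
Step 7: +2 new -> 28 infected
Step 8: +2 new -> 30 infected
Step 9: +1 new -> 31 infected
Step 10: +1 new -> 32 infected
Step 11: +1 new -> 33 infected
Step 12: +1 new -> 34 infected
Step 13: +0 new -> 34 infected

Answer: 13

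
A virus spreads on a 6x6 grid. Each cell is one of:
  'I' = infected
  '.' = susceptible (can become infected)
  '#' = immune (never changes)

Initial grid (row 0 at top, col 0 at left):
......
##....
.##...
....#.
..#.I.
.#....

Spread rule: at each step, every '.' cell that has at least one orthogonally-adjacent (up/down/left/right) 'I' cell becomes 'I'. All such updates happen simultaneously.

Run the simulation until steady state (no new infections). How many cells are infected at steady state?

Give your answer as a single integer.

Answer: 29

Derivation:
Step 0 (initial): 1 infected
Step 1: +3 new -> 4 infected
Step 2: +4 new -> 8 infected
Step 3: +4 new -> 12 infected
Step 4: +4 new -> 16 infected
Step 5: +6 new -> 22 infected
Step 6: +4 new -> 26 infected
Step 7: +2 new -> 28 infected
Step 8: +1 new -> 29 infected
Step 9: +0 new -> 29 infected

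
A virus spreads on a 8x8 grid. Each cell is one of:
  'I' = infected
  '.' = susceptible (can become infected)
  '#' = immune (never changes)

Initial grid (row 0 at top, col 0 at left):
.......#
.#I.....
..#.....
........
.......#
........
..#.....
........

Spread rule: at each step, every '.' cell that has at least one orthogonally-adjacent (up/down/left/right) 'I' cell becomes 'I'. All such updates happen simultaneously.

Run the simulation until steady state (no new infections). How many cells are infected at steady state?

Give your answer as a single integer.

Answer: 59

Derivation:
Step 0 (initial): 1 infected
Step 1: +2 new -> 3 infected
Step 2: +4 new -> 7 infected
Step 3: +5 new -> 12 infected
Step 4: +7 new -> 19 infected
Step 5: +9 new -> 28 infected
Step 6: +9 new -> 37 infected
Step 7: +7 new -> 44 infected
Step 8: +6 new -> 50 infected
Step 9: +5 new -> 55 infected
Step 10: +3 new -> 58 infected
Step 11: +1 new -> 59 infected
Step 12: +0 new -> 59 infected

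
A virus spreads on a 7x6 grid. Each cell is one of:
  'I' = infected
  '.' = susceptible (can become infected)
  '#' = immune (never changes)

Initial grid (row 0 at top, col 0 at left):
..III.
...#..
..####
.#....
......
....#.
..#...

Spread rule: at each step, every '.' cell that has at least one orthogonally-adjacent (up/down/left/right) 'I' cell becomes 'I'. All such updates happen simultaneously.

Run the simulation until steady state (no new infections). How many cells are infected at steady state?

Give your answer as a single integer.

Step 0 (initial): 3 infected
Step 1: +4 new -> 7 infected
Step 2: +3 new -> 10 infected
Step 3: +2 new -> 12 infected
Step 4: +1 new -> 13 infected
Step 5: +1 new -> 14 infected
Step 6: +1 new -> 15 infected
Step 7: +2 new -> 17 infected
Step 8: +3 new -> 20 infected
Step 9: +4 new -> 24 infected
Step 10: +3 new -> 27 infected
Step 11: +3 new -> 30 infected
Step 12: +3 new -> 33 infected
Step 13: +1 new -> 34 infected
Step 14: +0 new -> 34 infected

Answer: 34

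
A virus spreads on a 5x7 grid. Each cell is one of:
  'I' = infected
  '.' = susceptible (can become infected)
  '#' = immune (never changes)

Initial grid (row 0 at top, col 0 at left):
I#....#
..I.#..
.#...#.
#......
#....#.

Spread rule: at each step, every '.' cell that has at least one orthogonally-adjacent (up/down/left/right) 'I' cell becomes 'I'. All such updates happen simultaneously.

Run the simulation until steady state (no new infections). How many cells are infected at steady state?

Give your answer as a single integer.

Step 0 (initial): 2 infected
Step 1: +5 new -> 7 infected
Step 2: +4 new -> 11 infected
Step 3: +5 new -> 16 infected
Step 4: +4 new -> 20 infected
Step 5: +3 new -> 23 infected
Step 6: +2 new -> 25 infected
Step 7: +2 new -> 27 infected
Step 8: +0 new -> 27 infected

Answer: 27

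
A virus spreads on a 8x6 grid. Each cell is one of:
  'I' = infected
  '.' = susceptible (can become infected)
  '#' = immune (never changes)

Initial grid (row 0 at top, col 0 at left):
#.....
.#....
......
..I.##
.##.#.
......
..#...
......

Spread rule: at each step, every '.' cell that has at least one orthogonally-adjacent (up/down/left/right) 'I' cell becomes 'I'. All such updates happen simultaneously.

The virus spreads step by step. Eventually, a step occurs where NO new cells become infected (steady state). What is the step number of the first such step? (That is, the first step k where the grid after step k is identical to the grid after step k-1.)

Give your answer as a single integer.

Step 0 (initial): 1 infected
Step 1: +3 new -> 4 infected
Step 2: +5 new -> 9 infected
Step 3: +6 new -> 15 infected
Step 4: +9 new -> 24 infected
Step 5: +7 new -> 31 infected
Step 6: +7 new -> 38 infected
Step 7: +2 new -> 40 infected
Step 8: +0 new -> 40 infected

Answer: 8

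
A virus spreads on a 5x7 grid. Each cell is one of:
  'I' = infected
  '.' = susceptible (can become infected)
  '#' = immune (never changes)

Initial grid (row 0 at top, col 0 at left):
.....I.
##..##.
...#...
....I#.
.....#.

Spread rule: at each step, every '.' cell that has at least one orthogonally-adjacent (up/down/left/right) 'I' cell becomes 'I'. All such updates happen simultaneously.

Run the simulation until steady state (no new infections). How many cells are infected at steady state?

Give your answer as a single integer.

Answer: 28

Derivation:
Step 0 (initial): 2 infected
Step 1: +5 new -> 7 infected
Step 2: +5 new -> 12 infected
Step 3: +6 new -> 18 infected
Step 4: +6 new -> 24 infected
Step 5: +4 new -> 28 infected
Step 6: +0 new -> 28 infected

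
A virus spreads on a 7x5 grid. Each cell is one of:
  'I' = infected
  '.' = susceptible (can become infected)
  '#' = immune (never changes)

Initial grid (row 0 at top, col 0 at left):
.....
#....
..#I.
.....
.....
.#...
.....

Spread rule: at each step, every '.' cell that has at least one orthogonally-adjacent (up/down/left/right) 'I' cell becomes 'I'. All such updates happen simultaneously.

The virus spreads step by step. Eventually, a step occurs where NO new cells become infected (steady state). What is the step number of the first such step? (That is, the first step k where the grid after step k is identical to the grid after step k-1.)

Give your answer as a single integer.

Answer: 8

Derivation:
Step 0 (initial): 1 infected
Step 1: +3 new -> 4 infected
Step 2: +6 new -> 10 infected
Step 3: +7 new -> 17 infected
Step 4: +7 new -> 24 infected
Step 5: +5 new -> 29 infected
Step 6: +2 new -> 31 infected
Step 7: +1 new -> 32 infected
Step 8: +0 new -> 32 infected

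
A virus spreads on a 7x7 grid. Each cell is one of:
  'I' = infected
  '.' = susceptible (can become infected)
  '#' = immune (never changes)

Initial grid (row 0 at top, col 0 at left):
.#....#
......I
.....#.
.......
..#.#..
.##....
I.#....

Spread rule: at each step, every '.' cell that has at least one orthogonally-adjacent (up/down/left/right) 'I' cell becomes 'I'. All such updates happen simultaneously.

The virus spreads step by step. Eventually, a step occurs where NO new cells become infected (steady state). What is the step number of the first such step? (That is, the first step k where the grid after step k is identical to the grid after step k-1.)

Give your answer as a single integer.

Answer: 9

Derivation:
Step 0 (initial): 2 infected
Step 1: +4 new -> 6 infected
Step 2: +4 new -> 10 infected
Step 3: +7 new -> 17 infected
Step 4: +8 new -> 25 infected
Step 5: +9 new -> 34 infected
Step 6: +4 new -> 38 infected
Step 7: +2 new -> 40 infected
Step 8: +1 new -> 41 infected
Step 9: +0 new -> 41 infected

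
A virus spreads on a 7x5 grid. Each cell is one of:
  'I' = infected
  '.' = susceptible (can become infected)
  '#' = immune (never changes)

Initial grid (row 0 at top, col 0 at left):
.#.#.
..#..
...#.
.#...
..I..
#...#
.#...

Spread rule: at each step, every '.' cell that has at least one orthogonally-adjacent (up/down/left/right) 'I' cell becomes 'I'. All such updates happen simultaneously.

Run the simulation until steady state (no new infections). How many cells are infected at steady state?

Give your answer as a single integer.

Answer: 25

Derivation:
Step 0 (initial): 1 infected
Step 1: +4 new -> 5 infected
Step 2: +7 new -> 12 infected
Step 3: +4 new -> 16 infected
Step 4: +4 new -> 20 infected
Step 5: +2 new -> 22 infected
Step 6: +3 new -> 25 infected
Step 7: +0 new -> 25 infected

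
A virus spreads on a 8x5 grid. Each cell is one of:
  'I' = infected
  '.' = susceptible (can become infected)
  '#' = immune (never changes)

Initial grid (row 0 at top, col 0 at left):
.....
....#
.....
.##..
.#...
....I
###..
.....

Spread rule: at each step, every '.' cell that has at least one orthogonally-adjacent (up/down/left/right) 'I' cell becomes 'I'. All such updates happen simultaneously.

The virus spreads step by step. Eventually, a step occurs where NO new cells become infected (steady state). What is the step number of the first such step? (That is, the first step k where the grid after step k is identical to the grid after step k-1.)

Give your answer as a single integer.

Answer: 10

Derivation:
Step 0 (initial): 1 infected
Step 1: +3 new -> 4 infected
Step 2: +5 new -> 9 infected
Step 3: +5 new -> 14 infected
Step 4: +3 new -> 17 infected
Step 5: +4 new -> 21 infected
Step 6: +5 new -> 26 infected
Step 7: +4 new -> 30 infected
Step 8: +2 new -> 32 infected
Step 9: +1 new -> 33 infected
Step 10: +0 new -> 33 infected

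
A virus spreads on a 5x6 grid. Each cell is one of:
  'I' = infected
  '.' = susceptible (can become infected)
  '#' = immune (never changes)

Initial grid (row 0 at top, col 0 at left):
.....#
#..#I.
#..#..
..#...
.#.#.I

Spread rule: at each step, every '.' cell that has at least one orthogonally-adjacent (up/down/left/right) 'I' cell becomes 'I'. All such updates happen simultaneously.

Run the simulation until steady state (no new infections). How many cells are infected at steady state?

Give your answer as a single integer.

Step 0 (initial): 2 infected
Step 1: +5 new -> 7 infected
Step 2: +3 new -> 10 infected
Step 3: +2 new -> 12 infected
Step 4: +2 new -> 14 infected
Step 5: +3 new -> 17 infected
Step 6: +1 new -> 18 infected
Step 7: +1 new -> 19 infected
Step 8: +1 new -> 20 infected
Step 9: +1 new -> 21 infected
Step 10: +0 new -> 21 infected

Answer: 21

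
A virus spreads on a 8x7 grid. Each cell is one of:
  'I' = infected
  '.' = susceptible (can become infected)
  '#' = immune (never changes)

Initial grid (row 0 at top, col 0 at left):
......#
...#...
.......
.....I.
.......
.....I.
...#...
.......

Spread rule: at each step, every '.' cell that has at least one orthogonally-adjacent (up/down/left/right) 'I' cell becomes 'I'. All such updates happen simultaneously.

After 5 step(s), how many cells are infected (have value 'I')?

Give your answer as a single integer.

Step 0 (initial): 2 infected
Step 1: +7 new -> 9 infected
Step 2: +10 new -> 19 infected
Step 3: +9 new -> 28 infected
Step 4: +7 new -> 35 infected
Step 5: +8 new -> 43 infected

Answer: 43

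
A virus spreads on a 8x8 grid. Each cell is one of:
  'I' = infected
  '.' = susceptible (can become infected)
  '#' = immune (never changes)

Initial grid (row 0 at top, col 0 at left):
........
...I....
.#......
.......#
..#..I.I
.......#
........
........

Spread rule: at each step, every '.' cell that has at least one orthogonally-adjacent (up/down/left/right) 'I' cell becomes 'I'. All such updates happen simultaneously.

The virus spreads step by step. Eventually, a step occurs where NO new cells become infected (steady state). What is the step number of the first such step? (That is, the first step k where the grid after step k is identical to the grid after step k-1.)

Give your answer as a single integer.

Answer: 9

Derivation:
Step 0 (initial): 3 infected
Step 1: +8 new -> 11 infected
Step 2: +14 new -> 25 infected
Step 3: +10 new -> 35 infected
Step 4: +11 new -> 46 infected
Step 5: +7 new -> 53 infected
Step 6: +4 new -> 57 infected
Step 7: +2 new -> 59 infected
Step 8: +1 new -> 60 infected
Step 9: +0 new -> 60 infected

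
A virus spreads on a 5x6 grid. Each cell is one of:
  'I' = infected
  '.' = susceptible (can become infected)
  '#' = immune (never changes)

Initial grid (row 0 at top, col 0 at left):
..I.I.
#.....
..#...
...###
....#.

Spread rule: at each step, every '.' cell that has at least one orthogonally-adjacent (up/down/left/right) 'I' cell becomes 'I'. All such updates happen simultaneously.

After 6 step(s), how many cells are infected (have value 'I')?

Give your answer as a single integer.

Answer: 22

Derivation:
Step 0 (initial): 2 infected
Step 1: +5 new -> 7 infected
Step 2: +5 new -> 12 infected
Step 3: +3 new -> 15 infected
Step 4: +2 new -> 17 infected
Step 5: +3 new -> 20 infected
Step 6: +2 new -> 22 infected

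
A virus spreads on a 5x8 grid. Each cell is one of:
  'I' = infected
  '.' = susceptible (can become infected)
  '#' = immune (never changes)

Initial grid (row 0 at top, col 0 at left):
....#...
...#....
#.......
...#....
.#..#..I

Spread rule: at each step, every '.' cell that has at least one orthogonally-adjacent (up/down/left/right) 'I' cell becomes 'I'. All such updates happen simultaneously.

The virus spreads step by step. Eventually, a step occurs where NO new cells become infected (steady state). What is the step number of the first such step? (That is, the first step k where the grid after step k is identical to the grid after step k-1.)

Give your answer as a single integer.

Step 0 (initial): 1 infected
Step 1: +2 new -> 3 infected
Step 2: +3 new -> 6 infected
Step 3: +3 new -> 9 infected
Step 4: +4 new -> 13 infected
Step 5: +3 new -> 16 infected
Step 6: +3 new -> 19 infected
Step 7: +1 new -> 20 infected
Step 8: +3 new -> 23 infected
Step 9: +4 new -> 27 infected
Step 10: +5 new -> 32 infected
Step 11: +2 new -> 34 infected
Step 12: +0 new -> 34 infected

Answer: 12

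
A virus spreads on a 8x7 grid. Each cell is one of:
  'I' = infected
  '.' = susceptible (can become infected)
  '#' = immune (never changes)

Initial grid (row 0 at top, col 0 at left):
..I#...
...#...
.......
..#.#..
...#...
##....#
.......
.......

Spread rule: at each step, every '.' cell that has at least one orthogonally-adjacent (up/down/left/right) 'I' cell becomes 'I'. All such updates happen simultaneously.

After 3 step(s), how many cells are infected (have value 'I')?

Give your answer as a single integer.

Answer: 9

Derivation:
Step 0 (initial): 1 infected
Step 1: +2 new -> 3 infected
Step 2: +3 new -> 6 infected
Step 3: +3 new -> 9 infected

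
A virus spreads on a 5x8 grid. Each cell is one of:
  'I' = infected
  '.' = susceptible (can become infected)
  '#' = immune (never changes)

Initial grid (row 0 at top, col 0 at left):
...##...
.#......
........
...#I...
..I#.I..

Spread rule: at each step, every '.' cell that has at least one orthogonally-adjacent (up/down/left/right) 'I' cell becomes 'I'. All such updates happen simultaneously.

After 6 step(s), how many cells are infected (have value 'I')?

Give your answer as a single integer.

Step 0 (initial): 3 infected
Step 1: +6 new -> 9 infected
Step 2: +8 new -> 17 infected
Step 3: +7 new -> 24 infected
Step 4: +5 new -> 29 infected
Step 5: +4 new -> 33 infected
Step 6: +2 new -> 35 infected

Answer: 35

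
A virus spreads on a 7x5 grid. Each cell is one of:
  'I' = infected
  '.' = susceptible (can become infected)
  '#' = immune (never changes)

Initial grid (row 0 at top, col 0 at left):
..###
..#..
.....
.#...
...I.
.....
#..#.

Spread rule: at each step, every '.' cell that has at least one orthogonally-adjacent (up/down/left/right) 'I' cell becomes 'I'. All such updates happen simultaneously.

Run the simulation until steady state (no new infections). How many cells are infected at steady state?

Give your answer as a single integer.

Step 0 (initial): 1 infected
Step 1: +4 new -> 5 infected
Step 2: +6 new -> 11 infected
Step 3: +7 new -> 18 infected
Step 4: +5 new -> 23 infected
Step 5: +2 new -> 25 infected
Step 6: +2 new -> 27 infected
Step 7: +1 new -> 28 infected
Step 8: +0 new -> 28 infected

Answer: 28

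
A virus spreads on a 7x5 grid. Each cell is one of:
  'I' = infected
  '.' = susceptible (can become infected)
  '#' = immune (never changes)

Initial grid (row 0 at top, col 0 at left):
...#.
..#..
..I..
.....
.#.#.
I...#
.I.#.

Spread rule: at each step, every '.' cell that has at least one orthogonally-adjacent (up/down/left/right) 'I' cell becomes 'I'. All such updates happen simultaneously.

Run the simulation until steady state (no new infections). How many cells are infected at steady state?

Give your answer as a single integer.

Answer: 28

Derivation:
Step 0 (initial): 3 infected
Step 1: +7 new -> 10 infected
Step 2: +9 new -> 19 infected
Step 3: +5 new -> 24 infected
Step 4: +4 new -> 28 infected
Step 5: +0 new -> 28 infected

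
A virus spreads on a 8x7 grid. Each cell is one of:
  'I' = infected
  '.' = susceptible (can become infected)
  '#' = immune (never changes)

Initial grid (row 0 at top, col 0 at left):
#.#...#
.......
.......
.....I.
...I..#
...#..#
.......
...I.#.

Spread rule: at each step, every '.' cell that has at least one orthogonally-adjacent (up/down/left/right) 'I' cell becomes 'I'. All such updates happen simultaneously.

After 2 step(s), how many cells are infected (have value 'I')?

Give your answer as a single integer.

Answer: 25

Derivation:
Step 0 (initial): 3 infected
Step 1: +10 new -> 13 infected
Step 2: +12 new -> 25 infected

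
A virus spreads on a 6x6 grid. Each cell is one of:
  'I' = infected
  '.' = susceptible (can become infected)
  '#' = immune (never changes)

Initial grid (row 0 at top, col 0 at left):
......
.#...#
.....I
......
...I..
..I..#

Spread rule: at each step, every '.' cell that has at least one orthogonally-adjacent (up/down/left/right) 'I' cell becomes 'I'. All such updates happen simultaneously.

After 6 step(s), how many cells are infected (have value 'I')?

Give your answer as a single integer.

Step 0 (initial): 3 infected
Step 1: +7 new -> 10 infected
Step 2: +8 new -> 18 infected
Step 3: +5 new -> 23 infected
Step 4: +5 new -> 28 infected
Step 5: +2 new -> 30 infected
Step 6: +2 new -> 32 infected

Answer: 32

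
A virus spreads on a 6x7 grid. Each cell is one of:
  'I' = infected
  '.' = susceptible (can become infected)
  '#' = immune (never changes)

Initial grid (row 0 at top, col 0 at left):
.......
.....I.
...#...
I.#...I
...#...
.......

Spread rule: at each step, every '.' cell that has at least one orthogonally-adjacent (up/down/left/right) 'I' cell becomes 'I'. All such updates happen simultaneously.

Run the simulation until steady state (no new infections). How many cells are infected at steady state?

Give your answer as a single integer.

Answer: 39

Derivation:
Step 0 (initial): 3 infected
Step 1: +10 new -> 13 infected
Step 2: +11 new -> 24 infected
Step 3: +10 new -> 34 infected
Step 4: +4 new -> 38 infected
Step 5: +1 new -> 39 infected
Step 6: +0 new -> 39 infected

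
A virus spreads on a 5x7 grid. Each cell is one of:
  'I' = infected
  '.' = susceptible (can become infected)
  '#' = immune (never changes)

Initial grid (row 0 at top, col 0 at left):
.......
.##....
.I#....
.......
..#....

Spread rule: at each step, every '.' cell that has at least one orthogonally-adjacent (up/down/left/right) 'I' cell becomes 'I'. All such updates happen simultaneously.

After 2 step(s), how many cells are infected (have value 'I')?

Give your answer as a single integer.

Step 0 (initial): 1 infected
Step 1: +2 new -> 3 infected
Step 2: +4 new -> 7 infected

Answer: 7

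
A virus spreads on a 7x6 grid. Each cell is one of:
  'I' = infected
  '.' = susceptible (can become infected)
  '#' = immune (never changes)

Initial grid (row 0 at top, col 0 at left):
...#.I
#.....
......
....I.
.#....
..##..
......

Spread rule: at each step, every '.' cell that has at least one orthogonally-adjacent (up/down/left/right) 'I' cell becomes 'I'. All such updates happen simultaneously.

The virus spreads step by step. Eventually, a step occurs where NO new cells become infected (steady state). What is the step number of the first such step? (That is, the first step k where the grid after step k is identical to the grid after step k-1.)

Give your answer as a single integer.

Answer: 8

Derivation:
Step 0 (initial): 2 infected
Step 1: +6 new -> 8 infected
Step 2: +7 new -> 15 infected
Step 3: +6 new -> 21 infected
Step 4: +5 new -> 26 infected
Step 5: +5 new -> 31 infected
Step 6: +3 new -> 34 infected
Step 7: +3 new -> 37 infected
Step 8: +0 new -> 37 infected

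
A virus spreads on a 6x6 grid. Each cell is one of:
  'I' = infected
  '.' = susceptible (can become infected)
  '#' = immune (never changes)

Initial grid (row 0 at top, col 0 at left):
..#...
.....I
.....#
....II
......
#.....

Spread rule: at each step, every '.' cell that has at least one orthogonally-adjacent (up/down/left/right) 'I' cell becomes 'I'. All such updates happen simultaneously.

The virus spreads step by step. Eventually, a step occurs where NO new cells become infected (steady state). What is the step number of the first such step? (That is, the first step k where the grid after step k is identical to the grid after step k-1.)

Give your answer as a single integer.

Answer: 7

Derivation:
Step 0 (initial): 3 infected
Step 1: +6 new -> 9 infected
Step 2: +7 new -> 16 infected
Step 3: +6 new -> 22 infected
Step 4: +5 new -> 27 infected
Step 5: +5 new -> 32 infected
Step 6: +1 new -> 33 infected
Step 7: +0 new -> 33 infected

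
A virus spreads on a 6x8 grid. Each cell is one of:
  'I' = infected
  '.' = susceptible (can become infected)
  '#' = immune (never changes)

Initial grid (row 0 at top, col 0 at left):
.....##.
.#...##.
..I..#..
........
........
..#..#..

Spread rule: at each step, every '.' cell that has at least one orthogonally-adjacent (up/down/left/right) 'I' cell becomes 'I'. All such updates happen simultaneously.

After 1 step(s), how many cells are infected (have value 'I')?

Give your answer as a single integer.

Step 0 (initial): 1 infected
Step 1: +4 new -> 5 infected

Answer: 5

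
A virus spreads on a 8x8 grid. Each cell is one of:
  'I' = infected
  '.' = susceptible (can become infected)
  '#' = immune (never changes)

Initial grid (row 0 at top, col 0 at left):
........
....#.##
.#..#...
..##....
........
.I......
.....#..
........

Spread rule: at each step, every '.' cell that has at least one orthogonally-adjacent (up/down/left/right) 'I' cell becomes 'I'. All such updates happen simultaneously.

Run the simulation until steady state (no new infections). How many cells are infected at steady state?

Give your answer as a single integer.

Step 0 (initial): 1 infected
Step 1: +4 new -> 5 infected
Step 2: +7 new -> 12 infected
Step 3: +6 new -> 18 infected
Step 4: +5 new -> 23 infected
Step 5: +5 new -> 28 infected
Step 6: +7 new -> 35 infected
Step 7: +7 new -> 42 infected
Step 8: +7 new -> 49 infected
Step 9: +4 new -> 53 infected
Step 10: +2 new -> 55 infected
Step 11: +1 new -> 56 infected
Step 12: +0 new -> 56 infected

Answer: 56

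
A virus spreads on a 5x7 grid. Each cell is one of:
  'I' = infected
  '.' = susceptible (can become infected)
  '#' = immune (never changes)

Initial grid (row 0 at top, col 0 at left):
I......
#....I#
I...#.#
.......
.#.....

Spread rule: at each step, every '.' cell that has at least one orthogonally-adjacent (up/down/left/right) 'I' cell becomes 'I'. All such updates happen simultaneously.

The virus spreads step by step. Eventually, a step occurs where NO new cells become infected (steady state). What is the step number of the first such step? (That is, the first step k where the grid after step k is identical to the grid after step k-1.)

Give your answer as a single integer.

Step 0 (initial): 3 infected
Step 1: +6 new -> 9 infected
Step 2: +9 new -> 18 infected
Step 3: +7 new -> 25 infected
Step 4: +4 new -> 29 infected
Step 5: +1 new -> 30 infected
Step 6: +0 new -> 30 infected

Answer: 6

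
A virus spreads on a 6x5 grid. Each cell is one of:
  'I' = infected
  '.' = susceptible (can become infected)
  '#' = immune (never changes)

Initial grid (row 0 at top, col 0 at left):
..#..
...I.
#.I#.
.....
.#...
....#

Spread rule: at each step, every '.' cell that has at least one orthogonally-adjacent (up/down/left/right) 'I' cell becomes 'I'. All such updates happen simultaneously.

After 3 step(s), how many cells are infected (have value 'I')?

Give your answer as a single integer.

Step 0 (initial): 2 infected
Step 1: +5 new -> 7 infected
Step 2: +6 new -> 13 infected
Step 3: +6 new -> 19 infected

Answer: 19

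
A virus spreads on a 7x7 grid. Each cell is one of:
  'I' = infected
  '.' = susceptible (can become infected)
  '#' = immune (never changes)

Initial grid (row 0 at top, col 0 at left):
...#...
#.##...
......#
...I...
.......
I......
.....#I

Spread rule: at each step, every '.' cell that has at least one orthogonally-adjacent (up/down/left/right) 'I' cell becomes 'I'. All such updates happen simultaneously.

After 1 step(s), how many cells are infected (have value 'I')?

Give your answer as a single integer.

Step 0 (initial): 3 infected
Step 1: +8 new -> 11 infected

Answer: 11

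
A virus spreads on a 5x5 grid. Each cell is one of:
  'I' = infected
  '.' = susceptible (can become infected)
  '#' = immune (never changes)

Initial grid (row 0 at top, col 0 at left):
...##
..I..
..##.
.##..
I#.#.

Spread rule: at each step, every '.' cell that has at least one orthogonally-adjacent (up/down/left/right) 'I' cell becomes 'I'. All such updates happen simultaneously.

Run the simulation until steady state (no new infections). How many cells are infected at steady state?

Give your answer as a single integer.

Step 0 (initial): 2 infected
Step 1: +4 new -> 6 infected
Step 2: +5 new -> 11 infected
Step 3: +2 new -> 13 infected
Step 4: +1 new -> 14 infected
Step 5: +2 new -> 16 infected
Step 6: +0 new -> 16 infected

Answer: 16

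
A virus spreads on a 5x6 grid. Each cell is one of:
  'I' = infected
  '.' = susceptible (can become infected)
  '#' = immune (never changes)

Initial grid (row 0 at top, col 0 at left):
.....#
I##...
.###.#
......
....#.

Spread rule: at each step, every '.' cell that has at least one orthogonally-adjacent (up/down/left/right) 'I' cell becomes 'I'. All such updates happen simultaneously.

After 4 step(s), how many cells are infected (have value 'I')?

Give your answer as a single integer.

Step 0 (initial): 1 infected
Step 1: +2 new -> 3 infected
Step 2: +2 new -> 5 infected
Step 3: +3 new -> 8 infected
Step 4: +3 new -> 11 infected

Answer: 11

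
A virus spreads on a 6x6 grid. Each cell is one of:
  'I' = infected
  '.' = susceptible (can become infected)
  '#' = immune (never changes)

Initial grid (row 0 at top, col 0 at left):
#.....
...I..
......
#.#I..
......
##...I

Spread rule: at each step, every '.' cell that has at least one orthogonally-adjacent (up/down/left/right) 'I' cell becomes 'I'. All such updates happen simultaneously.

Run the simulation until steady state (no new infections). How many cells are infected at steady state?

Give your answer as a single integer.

Answer: 31

Derivation:
Step 0 (initial): 3 infected
Step 1: +8 new -> 11 infected
Step 2: +10 new -> 21 infected
Step 3: +7 new -> 28 infected
Step 4: +3 new -> 31 infected
Step 5: +0 new -> 31 infected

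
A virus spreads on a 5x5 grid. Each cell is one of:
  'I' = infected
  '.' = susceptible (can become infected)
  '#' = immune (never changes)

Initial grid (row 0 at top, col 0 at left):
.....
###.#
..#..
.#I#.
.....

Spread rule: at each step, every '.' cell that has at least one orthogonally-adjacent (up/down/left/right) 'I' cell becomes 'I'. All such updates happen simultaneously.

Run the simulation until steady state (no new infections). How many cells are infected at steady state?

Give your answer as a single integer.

Step 0 (initial): 1 infected
Step 1: +1 new -> 2 infected
Step 2: +2 new -> 4 infected
Step 3: +2 new -> 6 infected
Step 4: +2 new -> 8 infected
Step 5: +2 new -> 10 infected
Step 6: +2 new -> 12 infected
Step 7: +1 new -> 13 infected
Step 8: +1 new -> 14 infected
Step 9: +2 new -> 16 infected
Step 10: +1 new -> 17 infected
Step 11: +1 new -> 18 infected
Step 12: +0 new -> 18 infected

Answer: 18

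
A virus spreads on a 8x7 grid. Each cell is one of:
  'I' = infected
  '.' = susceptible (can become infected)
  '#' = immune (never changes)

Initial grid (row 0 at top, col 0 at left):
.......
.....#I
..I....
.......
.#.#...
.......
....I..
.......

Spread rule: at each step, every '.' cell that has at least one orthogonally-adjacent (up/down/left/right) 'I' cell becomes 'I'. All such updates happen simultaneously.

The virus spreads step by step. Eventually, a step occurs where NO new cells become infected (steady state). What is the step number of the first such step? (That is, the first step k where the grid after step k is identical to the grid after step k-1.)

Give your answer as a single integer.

Step 0 (initial): 3 infected
Step 1: +10 new -> 13 infected
Step 2: +18 new -> 31 infected
Step 3: +15 new -> 46 infected
Step 4: +5 new -> 51 infected
Step 5: +2 new -> 53 infected
Step 6: +0 new -> 53 infected

Answer: 6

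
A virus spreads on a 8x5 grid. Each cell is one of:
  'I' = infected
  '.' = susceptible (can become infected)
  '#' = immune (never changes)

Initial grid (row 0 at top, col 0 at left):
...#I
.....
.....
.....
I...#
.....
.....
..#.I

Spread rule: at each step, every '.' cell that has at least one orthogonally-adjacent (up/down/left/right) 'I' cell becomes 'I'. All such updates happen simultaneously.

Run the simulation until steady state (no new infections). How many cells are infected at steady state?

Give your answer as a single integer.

Answer: 37

Derivation:
Step 0 (initial): 3 infected
Step 1: +6 new -> 9 infected
Step 2: +9 new -> 18 infected
Step 3: +12 new -> 30 infected
Step 4: +6 new -> 36 infected
Step 5: +1 new -> 37 infected
Step 6: +0 new -> 37 infected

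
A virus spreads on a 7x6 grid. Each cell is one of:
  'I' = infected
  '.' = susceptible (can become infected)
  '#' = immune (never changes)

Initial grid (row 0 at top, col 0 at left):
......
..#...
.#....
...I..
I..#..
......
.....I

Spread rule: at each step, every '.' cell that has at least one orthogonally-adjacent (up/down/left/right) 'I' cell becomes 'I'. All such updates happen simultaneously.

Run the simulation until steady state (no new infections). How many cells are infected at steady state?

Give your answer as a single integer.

Answer: 39

Derivation:
Step 0 (initial): 3 infected
Step 1: +8 new -> 11 infected
Step 2: +13 new -> 24 infected
Step 3: +8 new -> 32 infected
Step 4: +5 new -> 37 infected
Step 5: +2 new -> 39 infected
Step 6: +0 new -> 39 infected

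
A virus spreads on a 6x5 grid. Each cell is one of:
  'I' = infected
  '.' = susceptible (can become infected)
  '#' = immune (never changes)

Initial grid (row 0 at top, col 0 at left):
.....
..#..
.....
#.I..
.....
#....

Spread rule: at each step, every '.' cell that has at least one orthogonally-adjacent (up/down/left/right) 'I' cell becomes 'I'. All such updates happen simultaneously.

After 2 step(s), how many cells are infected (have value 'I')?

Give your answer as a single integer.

Step 0 (initial): 1 infected
Step 1: +4 new -> 5 infected
Step 2: +6 new -> 11 infected

Answer: 11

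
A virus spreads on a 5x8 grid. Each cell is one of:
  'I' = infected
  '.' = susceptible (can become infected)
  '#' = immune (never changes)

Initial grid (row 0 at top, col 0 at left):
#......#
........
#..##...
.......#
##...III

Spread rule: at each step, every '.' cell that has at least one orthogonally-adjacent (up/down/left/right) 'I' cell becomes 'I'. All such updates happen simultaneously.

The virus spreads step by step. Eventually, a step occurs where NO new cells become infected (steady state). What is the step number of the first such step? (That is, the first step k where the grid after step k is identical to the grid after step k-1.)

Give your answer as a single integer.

Step 0 (initial): 3 infected
Step 1: +3 new -> 6 infected
Step 2: +4 new -> 10 infected
Step 3: +5 new -> 15 infected
Step 4: +5 new -> 20 infected
Step 5: +4 new -> 24 infected
Step 6: +4 new -> 28 infected
Step 7: +2 new -> 30 infected
Step 8: +2 new -> 32 infected
Step 9: +0 new -> 32 infected

Answer: 9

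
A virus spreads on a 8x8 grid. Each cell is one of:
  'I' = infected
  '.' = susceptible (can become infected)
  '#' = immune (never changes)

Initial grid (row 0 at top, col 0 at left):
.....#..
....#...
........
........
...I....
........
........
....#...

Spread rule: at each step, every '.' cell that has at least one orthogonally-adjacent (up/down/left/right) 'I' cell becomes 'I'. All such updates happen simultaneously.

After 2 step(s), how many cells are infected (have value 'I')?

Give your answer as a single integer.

Answer: 13

Derivation:
Step 0 (initial): 1 infected
Step 1: +4 new -> 5 infected
Step 2: +8 new -> 13 infected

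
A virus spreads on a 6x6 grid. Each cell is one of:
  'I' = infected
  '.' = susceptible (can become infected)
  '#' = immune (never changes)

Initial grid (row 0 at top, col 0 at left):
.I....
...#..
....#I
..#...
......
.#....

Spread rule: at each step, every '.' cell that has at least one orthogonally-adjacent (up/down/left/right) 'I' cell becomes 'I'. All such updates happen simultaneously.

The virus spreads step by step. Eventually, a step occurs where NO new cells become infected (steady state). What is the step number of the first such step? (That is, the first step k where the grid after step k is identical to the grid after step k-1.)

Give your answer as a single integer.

Step 0 (initial): 2 infected
Step 1: +5 new -> 7 infected
Step 2: +8 new -> 15 infected
Step 3: +7 new -> 22 infected
Step 4: +5 new -> 27 infected
Step 5: +3 new -> 30 infected
Step 6: +2 new -> 32 infected
Step 7: +0 new -> 32 infected

Answer: 7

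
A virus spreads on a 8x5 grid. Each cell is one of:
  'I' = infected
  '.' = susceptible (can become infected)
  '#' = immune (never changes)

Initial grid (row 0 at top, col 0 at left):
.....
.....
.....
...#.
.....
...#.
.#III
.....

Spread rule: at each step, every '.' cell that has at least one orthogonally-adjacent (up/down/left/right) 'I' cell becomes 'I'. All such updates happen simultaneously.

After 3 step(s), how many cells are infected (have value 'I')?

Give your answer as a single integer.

Answer: 18

Derivation:
Step 0 (initial): 3 infected
Step 1: +5 new -> 8 infected
Step 2: +4 new -> 12 infected
Step 3: +6 new -> 18 infected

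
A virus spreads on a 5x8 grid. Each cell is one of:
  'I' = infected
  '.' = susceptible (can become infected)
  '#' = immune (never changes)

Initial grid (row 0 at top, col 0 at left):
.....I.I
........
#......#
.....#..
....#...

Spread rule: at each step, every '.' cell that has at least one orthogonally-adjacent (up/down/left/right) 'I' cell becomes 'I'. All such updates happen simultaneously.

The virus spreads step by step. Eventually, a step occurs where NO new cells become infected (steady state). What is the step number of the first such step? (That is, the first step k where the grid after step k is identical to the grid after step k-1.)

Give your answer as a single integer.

Answer: 10

Derivation:
Step 0 (initial): 2 infected
Step 1: +4 new -> 6 infected
Step 2: +4 new -> 10 infected
Step 3: +4 new -> 14 infected
Step 4: +5 new -> 19 infected
Step 5: +6 new -> 25 infected
Step 6: +6 new -> 31 infected
Step 7: +2 new -> 33 infected
Step 8: +2 new -> 35 infected
Step 9: +1 new -> 36 infected
Step 10: +0 new -> 36 infected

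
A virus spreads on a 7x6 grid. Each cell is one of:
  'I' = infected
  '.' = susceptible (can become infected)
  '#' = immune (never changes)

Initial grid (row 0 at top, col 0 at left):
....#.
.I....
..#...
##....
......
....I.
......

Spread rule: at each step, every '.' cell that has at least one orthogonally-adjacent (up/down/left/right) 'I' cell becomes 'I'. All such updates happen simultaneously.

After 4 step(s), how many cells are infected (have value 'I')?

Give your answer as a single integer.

Answer: 35

Derivation:
Step 0 (initial): 2 infected
Step 1: +8 new -> 10 infected
Step 2: +10 new -> 20 infected
Step 3: +9 new -> 29 infected
Step 4: +6 new -> 35 infected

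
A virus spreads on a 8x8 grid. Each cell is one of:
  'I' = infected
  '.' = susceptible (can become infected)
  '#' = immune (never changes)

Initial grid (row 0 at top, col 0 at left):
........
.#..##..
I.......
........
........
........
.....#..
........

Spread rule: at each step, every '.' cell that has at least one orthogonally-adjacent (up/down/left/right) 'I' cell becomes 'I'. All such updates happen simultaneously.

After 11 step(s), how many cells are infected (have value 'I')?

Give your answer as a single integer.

Answer: 59

Derivation:
Step 0 (initial): 1 infected
Step 1: +3 new -> 4 infected
Step 2: +4 new -> 8 infected
Step 3: +6 new -> 14 infected
Step 4: +7 new -> 21 infected
Step 5: +7 new -> 28 infected
Step 6: +7 new -> 35 infected
Step 7: +8 new -> 43 infected
Step 8: +7 new -> 50 infected
Step 9: +4 new -> 54 infected
Step 10: +3 new -> 57 infected
Step 11: +2 new -> 59 infected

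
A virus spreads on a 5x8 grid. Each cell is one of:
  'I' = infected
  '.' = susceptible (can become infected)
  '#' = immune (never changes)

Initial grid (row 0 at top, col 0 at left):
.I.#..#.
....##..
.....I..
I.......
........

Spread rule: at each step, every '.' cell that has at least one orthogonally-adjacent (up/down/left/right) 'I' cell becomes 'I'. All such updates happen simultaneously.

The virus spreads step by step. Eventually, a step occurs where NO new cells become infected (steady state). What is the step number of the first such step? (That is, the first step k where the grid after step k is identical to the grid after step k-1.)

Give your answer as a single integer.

Step 0 (initial): 3 infected
Step 1: +9 new -> 12 infected
Step 2: +11 new -> 23 infected
Step 3: +8 new -> 31 infected
Step 4: +3 new -> 34 infected
Step 5: +0 new -> 34 infected

Answer: 5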